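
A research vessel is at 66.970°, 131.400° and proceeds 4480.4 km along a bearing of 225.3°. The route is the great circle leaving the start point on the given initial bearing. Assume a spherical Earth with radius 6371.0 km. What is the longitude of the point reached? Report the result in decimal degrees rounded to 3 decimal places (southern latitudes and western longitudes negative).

The arc subtends δ = 4480.4/6371 = 0.703249 rad at the centre.
With φ₁ = 66.970° = 1.168847 rad and θ = 225.3° = 3.932227 rad:
sin φ₂ = sin φ₁ cos δ + cos φ₁ sin δ cos θ = (0.920300)(0.762745) + (0.391213)(0.646699)(-0.703395) = 0.523997
φ₂ = asin(0.523997) = 0.551538 rad = 31.601°.
Δλ = atan2( sin θ sin δ cos φ₁ , cos δ − sin φ₁ sin φ₂ ) = atan2(-0.179830, 0.280510) = -0.570081 rad = -32.663°.
λ₂ = 131.400° + -32.663° = 98.737°.

longitude 98.737°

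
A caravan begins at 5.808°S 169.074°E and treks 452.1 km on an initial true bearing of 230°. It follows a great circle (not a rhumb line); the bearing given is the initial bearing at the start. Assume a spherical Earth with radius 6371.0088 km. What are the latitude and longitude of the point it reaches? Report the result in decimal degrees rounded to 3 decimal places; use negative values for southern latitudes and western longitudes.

Central angle δ = d/R = 0.070962 rad.
Start latitude φ₁ = -0.101369 rad; initial bearing θ = 4.014257 rad.
sin φ₂ = sin φ₁ cos δ + cos φ₁ sin δ cos θ = (-0.101195)(0.997483) + (0.994867)(0.070903)(-0.642788) = -0.146282
φ₂ = asin(-0.146282) = -0.146809 rad = -8.412°.
Then Δλ = atan2(-0.054036, 0.982680) = -0.054933 rad, from sin θ sin δ cos φ₁ over cos δ − sin φ₁ sin φ₂.
λ₂ = λ₁ + Δλ = 165.927°.

latitude -8.412°, longitude 165.927°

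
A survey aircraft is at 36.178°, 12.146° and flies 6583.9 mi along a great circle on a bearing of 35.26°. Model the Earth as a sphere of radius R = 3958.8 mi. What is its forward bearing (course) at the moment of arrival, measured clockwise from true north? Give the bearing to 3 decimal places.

Central angle δ = d/R = 1.663105 rad.
Converting: φ₁ = 0.631425 rad, θ = 0.615403 rad.
Applying the spherical law of cosines for sides, sin φ₂ = sin φ₁ cos δ + cos φ₁ sin δ cos θ = 0.601883, so φ₂ = 37.005°.
Then Δλ = atan2(0.463995, -0.447467) = 2.338062 rad, from sin θ sin δ cos φ₁ over cos δ − sin φ₁ sin φ₂.
λ₂ = 12.146° + 133.961° = 146.107°.
The forward bearing on arrival equals the back-azimuth from the destination plus 180°.
Back-azimuth from P₂ (37.005°, 146.107°) to P₁ (36.178°, 12.146°), with Δλ' = λ₁ − λ₂ = -133.961°: atan2( sin Δλ' cos φ₁ , cos φ₂ sin φ₁ − sin φ₂ cos φ₁ cos Δλ' ) = 324.302°.
Final bearing = (324.302° + 180°) mod 360° = 144.302°.

final bearing 144.302°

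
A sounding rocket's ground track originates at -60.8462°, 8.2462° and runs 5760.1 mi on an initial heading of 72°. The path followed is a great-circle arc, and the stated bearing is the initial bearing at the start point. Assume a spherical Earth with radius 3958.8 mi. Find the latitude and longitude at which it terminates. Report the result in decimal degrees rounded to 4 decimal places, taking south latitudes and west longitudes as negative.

latitude 2.7880°, longitude 79.2972°

Central angle δ = d/R = 1.455012 rad.
With φ₁ = -60.8462° = -1.061967 rad and θ = 72° = 1.256637 rad:
Destination latitude: φ₂ = arcsin( sin φ₁ cos δ + cos φ₁ sin δ cos θ ) = arcsin(0.048641) = 2.7880°.
Δλ = atan2( sin θ sin δ cos φ₁ , cos δ − sin φ₁ sin φ₂ ) = atan2(0.460210, 0.158005) = 1.240074 rad = 71.0510°.
λ₂ = λ₁ + Δλ = 79.2972°.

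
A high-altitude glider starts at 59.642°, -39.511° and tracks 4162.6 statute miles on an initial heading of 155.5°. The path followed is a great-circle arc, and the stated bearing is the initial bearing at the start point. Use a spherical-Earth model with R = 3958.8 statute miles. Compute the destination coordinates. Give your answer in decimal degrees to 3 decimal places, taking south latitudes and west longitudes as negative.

latitude 1.660°, longitude -18.400°

Angular distance δ = d/R = 4162.6 / 3958.8 = 1.051480 rad.
Converting: φ₁ = 1.040949 rad, θ = 2.713987 rad.
Destination latitude: φ₂ = arcsin( sin φ₁ cos δ + cos φ₁ sin δ cos θ ) = arcsin(0.028975) = 1.660°.
For the longitude increment, Δλ = atan2( sin θ sin δ cos φ₁, cos δ − sin φ₁ sin φ₂ ) = atan2(0.181954, 0.471284) = 21.111°.
Hence λ₂ = -39.511° + 21.111° = -18.400°.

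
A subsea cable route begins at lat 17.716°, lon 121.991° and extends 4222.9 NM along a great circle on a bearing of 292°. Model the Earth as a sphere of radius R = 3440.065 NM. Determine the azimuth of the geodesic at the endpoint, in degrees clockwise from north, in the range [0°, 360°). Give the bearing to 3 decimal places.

final bearing 259.327°

The arc subtends δ = 4222.9/3440.065 = 1.227564 rad at the centre.
With φ₁ = 17.716° = 0.309203 rad and θ = 292° = 5.096361 rad:
sin φ₂ = sin φ₁ cos δ + cos φ₁ sin δ cos θ = (0.304299)(0.336533) + (0.952577)(0.941672)(0.374607) = 0.438434
φ₂ = asin(0.438434) = 0.453856 rad = 26.004°.
Δλ = atan2( sin θ sin δ cos φ₁ , cos δ − sin φ₁ sin φ₂ ) = atan2(-0.831697, 0.203118) = -1.331265 rad = -76.276°.
λ₂ = λ₁ + Δλ = 45.715°.
The forward bearing on arrival equals the back-azimuth from the destination plus 180°.
Back-azimuth from P₂ (26.004°, 45.715°) to P₁ (17.716°, 121.991°), with Δλ' = λ₁ − λ₂ = 76.276°: atan2( sin Δλ' cos φ₁ , cos φ₂ sin φ₁ − sin φ₂ cos φ₁ cos Δλ' ) = 79.327°.
Final bearing = (79.327° + 180°) mod 360° = 259.327°.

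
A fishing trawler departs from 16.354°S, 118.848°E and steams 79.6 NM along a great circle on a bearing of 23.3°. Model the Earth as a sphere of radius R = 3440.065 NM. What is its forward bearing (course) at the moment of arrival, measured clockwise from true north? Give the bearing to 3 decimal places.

final bearing 23.153°

Central angle δ = d/R = 0.023139 rad.
Converting: φ₁ = -0.285431 rad, θ = 0.406662 rad.
Applying the spherical law of cosines for sides, sin φ₂ = sin φ₁ cos δ + cos φ₁ sin δ cos θ = -0.261105, so φ₂ = -15.136°.
For the longitude increment, Δλ = atan2( sin θ sin δ cos φ₁, cos δ − sin φ₁ sin φ₂ ) = atan2(0.008781, 0.926213) = 0.543°.
Hence λ₂ = 118.848° + 0.543° = 119.391°.
The forward bearing on arrival equals the back-azimuth from the destination plus 180°.
Back-azimuth from P₂ (-15.136°, 119.391°) to P₁ (-16.354°, 118.848°), with Δλ' = λ₁ − λ₂ = -0.543°: atan2( sin Δλ' cos φ₁ , cos φ₂ sin φ₁ − sin φ₂ cos φ₁ cos Δλ' ) = 203.153°.
Final bearing = (203.153° + 180°) mod 360° = 23.153°.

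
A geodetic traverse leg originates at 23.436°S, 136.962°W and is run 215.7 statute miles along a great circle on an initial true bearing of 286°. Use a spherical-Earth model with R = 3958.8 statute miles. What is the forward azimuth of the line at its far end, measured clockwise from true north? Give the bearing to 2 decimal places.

final bearing 287.27°

Angular distance δ = d/R = 215.7 / 3958.8 = 0.054486 rad.
With φ₁ = -23.436° = -0.409035 rad and θ = 286° = 4.991642 rad:
Destination latitude: φ₂ = arcsin( sin φ₁ cos δ + cos φ₁ sin δ cos θ ) = arcsin(-0.383362) = -22.542°.
For the longitude increment, Δλ = atan2( sin θ sin δ cos φ₁, cos δ − sin φ₁ sin φ₂ ) = atan2(-0.048031, 0.846044) = -3.249°.
λ₂ = λ₁ + Δλ = -140.211°.
The forward bearing on arrival equals the back-azimuth from the destination plus 180°.
Back-azimuth from P₂ (-22.54°, -140.21°) to P₁ (-23.44°, -136.96°), with Δλ' = λ₁ − λ₂ = 3.25°: atan2( sin Δλ' cos φ₁ , cos φ₂ sin φ₁ − sin φ₂ cos φ₁ cos Δλ' ) = 107.27°.
Final bearing = (107.27° + 180°) mod 360° = 287.27°.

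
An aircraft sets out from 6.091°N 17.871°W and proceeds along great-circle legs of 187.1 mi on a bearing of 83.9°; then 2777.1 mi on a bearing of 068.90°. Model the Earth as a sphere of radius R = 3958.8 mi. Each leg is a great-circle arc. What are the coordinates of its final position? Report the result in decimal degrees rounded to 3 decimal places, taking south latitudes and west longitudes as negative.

Apply the spherical direct solution leg by leg, carrying full precision between legs.
Leg 1: from (6.091°, -17.871°), δ = 187.1/3958.8 = 0.047262 rad, θ = 83.9° → φ = 6.372°, λ = -15.162°.
Leg 2: from (6.372°, -15.162°), δ = 2777.1/3958.8 = 0.701500 rad, θ = 68.9° → φ = 18.401°, λ = 24.224°.

latitude 18.401°, longitude 24.224°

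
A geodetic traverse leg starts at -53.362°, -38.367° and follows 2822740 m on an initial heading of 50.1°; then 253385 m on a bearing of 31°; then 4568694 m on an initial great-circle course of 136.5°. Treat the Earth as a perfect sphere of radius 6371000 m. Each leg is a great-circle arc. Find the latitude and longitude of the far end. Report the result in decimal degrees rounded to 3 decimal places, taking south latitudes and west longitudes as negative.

Apply the spherical direct solution leg by leg, carrying full precision between legs.
Leg 1: from (-53.362°, -38.367°), δ = 2822740/6371000 = 0.443061 rad, θ = 50.1° → φ = -34.114°, λ = -14.961°.
Leg 2: from (-34.114°, -14.961°), δ = 253385/6371000 = 0.039772 rad, θ = 31° → φ = -32.153°, λ = -13.575°.
Leg 3: from (-32.153°, -13.575°), δ = 4568694/6371000 = 0.717108 rad, θ = 136.5° → φ = -53.583°, λ = 36.069°.

latitude -53.583°, longitude 36.069°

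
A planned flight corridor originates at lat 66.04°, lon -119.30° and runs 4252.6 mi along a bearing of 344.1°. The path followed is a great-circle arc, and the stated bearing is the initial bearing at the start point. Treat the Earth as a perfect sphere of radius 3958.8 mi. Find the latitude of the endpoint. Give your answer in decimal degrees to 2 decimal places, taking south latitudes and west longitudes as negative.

Central angle δ = d/R = 1.074214 rad.
Start latitude φ₁ = 1.152615 rad; initial bearing θ = 6.005678 rad.
sin φ₂ = sin φ₁ cos δ + cos φ₁ sin δ cos θ = (0.913829)(0.476423) + (0.406099)(0.879216)(0.961741) = 0.778758
φ₂ = asin(0.778758) = 0.892683 rad = 51.15°.
For the longitude increment, Δλ = atan2( sin θ sin δ cos φ₁, cos δ − sin φ₁ sin φ₂ ) = atan2(-0.097817, -0.235228) = -157.42°.
λ₂ = -119.30° + -157.42° = -276.72°, normalized to (−180°, 180°] → 83.28°.

latitude 51.15°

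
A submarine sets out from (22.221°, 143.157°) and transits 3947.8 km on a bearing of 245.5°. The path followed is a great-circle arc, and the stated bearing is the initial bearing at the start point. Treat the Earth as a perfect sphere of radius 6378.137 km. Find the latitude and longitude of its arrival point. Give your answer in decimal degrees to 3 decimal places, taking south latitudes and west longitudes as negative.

δ = 3947.8/6378.137 = 0.618958 rad (35.4637°).
Start latitude φ₁ = 0.387830 rad; initial bearing θ = 4.284783 rad.
sin φ₂ = sin φ₁ cos δ + cos φ₁ sin δ cos θ = (0.378180)(0.814483) + (0.925732)(0.580187)(-0.414693) = 0.085291
φ₂ = asin(0.085291) = 0.085394 rad = 4.893°.
Then Δλ = atan2(-0.488738, 0.782228) = -0.558457 rad, from sin θ sin δ cos φ₁ over cos δ − sin φ₁ sin φ₂.
λ₂ = 143.157° + -31.997° = 111.160°.

latitude 4.893°, longitude 111.160°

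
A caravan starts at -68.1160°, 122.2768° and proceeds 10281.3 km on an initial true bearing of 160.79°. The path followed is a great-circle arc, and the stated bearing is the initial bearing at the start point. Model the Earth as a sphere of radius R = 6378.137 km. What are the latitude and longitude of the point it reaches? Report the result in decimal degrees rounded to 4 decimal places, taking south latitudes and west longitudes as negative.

latitude -18.2697°, longitude -77.9785°

Central angle δ = d/R = 1.611960 rad.
Start latitude φ₁ = -1.188848 rad; initial bearing θ = 2.806315 rad.
sin φ₂ = sin φ₁ cos δ + cos φ₁ sin δ cos θ = (-0.927940)(-0.041152) + (0.372729)(0.999153)(-0.944319) = -0.313490
φ₂ = asin(-0.313490) = -0.318866 rad = -18.2697°.
Then Δλ = atan2(0.122536, -0.332052) = 2.788070 rad, from sin θ sin δ cos φ₁ over cos δ − sin φ₁ sin φ₂.
λ₂ = 122.2768° + 159.7447° = 282.0215°, normalized to (−180°, 180°] → -77.9785°.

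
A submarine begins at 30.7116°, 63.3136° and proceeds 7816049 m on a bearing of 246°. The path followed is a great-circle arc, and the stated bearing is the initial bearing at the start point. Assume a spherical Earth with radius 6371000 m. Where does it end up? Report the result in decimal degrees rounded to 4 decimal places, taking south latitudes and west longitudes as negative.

Angular distance δ = d/R = 7816049 / 6371000 = 1.226817 rad.
With φ₁ = 30.7116° = 0.536019 rad and θ = 246° = 4.293510 rad:
sin φ₂ = sin φ₁ cos δ + cos φ₁ sin δ cos θ = (0.510717)(0.337236) + (0.859749)(0.941420)(-0.406737) = -0.156974
φ₂ = asin(-0.156974) = -0.157626 rad = -9.0313°.
Δλ = atan2( sin θ sin δ cos φ₁ , cos δ − sin φ₁ sin φ₂ ) = atan2(-0.739410, 0.417406) = -1.056880 rad = -60.5548°.
λ₂ = 63.3136° + -60.5548° = 2.7588°.

latitude -9.0313°, longitude 2.7588°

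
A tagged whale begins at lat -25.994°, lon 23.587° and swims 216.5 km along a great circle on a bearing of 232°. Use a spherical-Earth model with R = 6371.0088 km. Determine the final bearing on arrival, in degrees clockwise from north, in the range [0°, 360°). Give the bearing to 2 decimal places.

The arc subtends δ = 216.5/6371.0088 = 0.033982 rad at the centre.
With φ₁ = -25.994° = -0.453681 rad and θ = 232° = 4.049164 rad:
sin φ₂ = sin φ₁ cos δ + cos φ₁ sin δ cos θ = (-0.438277)(0.999423) + (0.898840)(0.033976)(-0.615661) = -0.456825
φ₂ = asin(-0.456825) = -0.474423 rad = -27.182°.
Δλ = atan2( sin θ sin δ cos φ₁ , cos δ − sin φ₁ sin φ₂ ) = atan2(-0.024065, 0.799207) = -0.030102 rad = -1.725°.
λ₂ = λ₁ + Δλ = 21.862°.
The forward bearing on arrival equals the back-azimuth from the destination plus 180°.
Back-azimuth from P₂ (-27.18°, 21.86°) to P₁ (-25.99°, 23.59°), with Δλ' = λ₁ − λ₂ = 1.72°: atan2( sin Δλ' cos φ₁ , cos φ₂ sin φ₁ − sin φ₂ cos φ₁ cos Δλ' ) = 52.77°.
Final bearing = (52.77° + 180°) mod 360° = 232.77°.

final bearing 232.77°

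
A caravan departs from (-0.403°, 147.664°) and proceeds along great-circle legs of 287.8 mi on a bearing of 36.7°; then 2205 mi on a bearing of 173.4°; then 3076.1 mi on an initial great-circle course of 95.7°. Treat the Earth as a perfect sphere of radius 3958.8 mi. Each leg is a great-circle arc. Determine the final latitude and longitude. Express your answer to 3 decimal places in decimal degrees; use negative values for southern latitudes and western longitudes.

Apply the spherical direct solution leg by leg, carrying full precision between legs.
Leg 1: from (-0.403°, 147.664°), δ = 287.8/3958.8 = 0.072699 rad, θ = 36.7° → φ = 2.936°, λ = 150.155°.
Leg 2: from (2.936°, 150.155°), δ = 2205/3958.8 = 0.556987 rad, θ = 173.4° → φ = -28.748°, λ = 154.129°.
Leg 3: from (-28.748°, 154.129°), δ = 3076.1/3958.8 = 0.777028 rad, θ = 95.7° → φ = -23.827°, λ = -156.168°.

latitude -23.827°, longitude -156.168°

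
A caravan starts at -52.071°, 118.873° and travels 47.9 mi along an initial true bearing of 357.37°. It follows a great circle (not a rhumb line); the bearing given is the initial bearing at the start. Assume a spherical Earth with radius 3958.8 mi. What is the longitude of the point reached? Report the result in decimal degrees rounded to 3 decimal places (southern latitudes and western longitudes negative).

longitude 118.822°

Central angle δ = d/R = 0.012100 rad.
With φ₁ = -52.071° = -0.908810 rad and θ = 357.37° = 6.237283 rad:
sin φ₂ = sin φ₁ cos δ + cos φ₁ sin δ cos θ = (-0.788773)(0.999927) + (0.614685)(0.012099)(0.998947) = -0.781286
φ₂ = asin(-0.781286) = -0.896723 rad = -51.378°.
For the longitude increment, Δλ = atan2( sin θ sin δ cos φ₁, cos δ − sin φ₁ sin φ₂ ) = atan2(-0.000341, 0.383670) = -0.051°.
Hence λ₂ = 118.873° + -0.051° = 118.822°.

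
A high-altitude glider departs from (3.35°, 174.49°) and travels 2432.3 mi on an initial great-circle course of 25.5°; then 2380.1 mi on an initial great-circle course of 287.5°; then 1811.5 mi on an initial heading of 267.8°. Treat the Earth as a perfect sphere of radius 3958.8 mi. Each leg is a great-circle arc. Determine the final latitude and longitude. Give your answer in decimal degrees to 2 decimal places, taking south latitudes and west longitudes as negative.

Apply the spherical direct solution leg by leg, carrying full precision between legs.
Leg 1: from (3.35°, 174.49°), δ = 2432.3/3958.8 = 0.614403 rad, θ = 25.5° → φ = 34.55°, λ = -167.97°.
Leg 2: from (34.55°, -167.97°), δ = 2380.1/3958.8 = 0.601218 rad, θ = 287.5° → φ = 37.43°, λ = 149.23°.
Leg 3: from (37.43°, 149.23°), δ = 1811.5/3958.8 = 0.457588 rad, θ = 267.8° → φ = 32.13°, λ = 117.82°.

latitude 32.13°, longitude 117.82°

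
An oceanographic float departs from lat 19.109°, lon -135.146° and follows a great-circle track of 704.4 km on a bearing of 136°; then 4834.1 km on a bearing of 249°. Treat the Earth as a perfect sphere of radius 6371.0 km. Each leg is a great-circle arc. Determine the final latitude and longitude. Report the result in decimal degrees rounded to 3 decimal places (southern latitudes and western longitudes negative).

Apply the spherical direct solution leg by leg, carrying full precision between legs.
Leg 1: from (19.109°, -135.146°), δ = 704.4/6371 = 0.110563 rad, θ = 136° → φ = 14.499°, λ = -130.605°.
Leg 2: from (14.499°, -130.605°), δ = 4834.1/6371 = 0.758766 rad, θ = 249° → φ = -3.269°, λ = -170.649°.

latitude -3.269°, longitude -170.649°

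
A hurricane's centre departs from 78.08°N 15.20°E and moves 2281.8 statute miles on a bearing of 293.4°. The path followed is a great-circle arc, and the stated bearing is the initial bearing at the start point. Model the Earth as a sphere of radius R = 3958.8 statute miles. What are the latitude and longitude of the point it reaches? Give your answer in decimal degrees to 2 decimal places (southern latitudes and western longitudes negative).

latitude 59.89°, longitude -79.21°

The arc subtends δ = 2281.8/3958.8 = 0.576387 rad at the centre.
With φ₁ = 78.08° = 1.362753 rad and θ = 293.4° = 5.120796 rad:
Destination latitude: φ₂ = arcsin( sin φ₁ cos δ + cos φ₁ sin δ cos θ ) = arcsin(0.865064) = 59.89°.
For the longitude increment, Δλ = atan2( sin θ sin δ cos φ₁, cos δ − sin φ₁ sin φ₂ ) = atan2(-0.103309, -0.007973) = -94.41°.
λ₂ = 15.20° + -94.41° = -79.21°.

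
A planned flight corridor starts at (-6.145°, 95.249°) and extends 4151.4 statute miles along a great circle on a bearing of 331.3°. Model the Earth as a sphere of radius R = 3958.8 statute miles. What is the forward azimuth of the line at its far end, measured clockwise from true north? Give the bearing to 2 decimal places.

The arc subtends δ = 4151.4/3958.8 = 1.048651 rad at the centre.
Converting: φ₁ = -0.107250 rad, θ = 5.782276 rad.
Destination latitude: φ₂ = arcsin( sin φ₁ cos δ + cos φ₁ sin δ cos θ ) = arcsin(0.702511) = 44.629°.
Then Δλ = atan2(-0.413843, 0.573941) = -0.624717 rad, from sin θ sin δ cos φ₁ over cos δ − sin φ₁ sin φ₂.
λ₂ = 95.249° + -35.794° = 59.455°.
The forward bearing on arrival equals the back-azimuth from the destination plus 180°.
Back-azimuth from P₂ (44.63°, 59.46°) to P₁ (-6.14°, 95.25°), with Δλ' = λ₁ − λ₂ = 35.79°: atan2( sin Δλ' cos φ₁ , cos φ₂ sin φ₁ − sin φ₂ cos φ₁ cos Δλ' ) = 137.86°.
Final bearing = (137.86° + 180°) mod 360° = 317.86°.

final bearing 317.86°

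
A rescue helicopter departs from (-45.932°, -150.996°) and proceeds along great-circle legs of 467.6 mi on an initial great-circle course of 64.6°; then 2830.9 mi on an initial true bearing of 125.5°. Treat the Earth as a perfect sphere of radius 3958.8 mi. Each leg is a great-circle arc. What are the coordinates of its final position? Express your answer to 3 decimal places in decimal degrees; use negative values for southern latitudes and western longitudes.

latitude -52.367°, longitude -81.712°

Apply the spherical direct solution leg by leg, carrying full precision between legs.
Leg 1: from (-45.932°, -150.996°), δ = 467.6/3958.8 = 0.118117 rad, θ = 64.6° → φ = -42.715°, λ = -142.665°.
Leg 2: from (-42.715°, -142.665°), δ = 2830.9/3958.8 = 0.715090 rad, θ = 125.5° → φ = -52.367°, λ = -81.712°.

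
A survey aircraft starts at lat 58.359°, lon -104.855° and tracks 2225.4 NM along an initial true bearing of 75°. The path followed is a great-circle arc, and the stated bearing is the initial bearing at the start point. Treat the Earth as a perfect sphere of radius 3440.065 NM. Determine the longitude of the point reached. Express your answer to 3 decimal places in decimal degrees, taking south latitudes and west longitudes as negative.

Angular distance δ = d/R = 2225.4 / 3440.065 = 0.646906 rad.
Start latitude φ₁ = 1.018557 rad; initial bearing θ = 1.308997 rad.
Applying the spherical law of cosines for sides, sin φ₂ = sin φ₁ cos δ + cos φ₁ sin δ cos θ = 0.761173, so φ₂ = 49.568°.
Δλ = atan2( sin θ sin δ cos φ₁ , cos δ − sin φ₁ sin φ₂ ) = atan2(0.305411, 0.149927) = 1.114454 rad = 63.854°.
Hence λ₂ = -104.855° + 63.854° = -41.001°.

longitude -41.001°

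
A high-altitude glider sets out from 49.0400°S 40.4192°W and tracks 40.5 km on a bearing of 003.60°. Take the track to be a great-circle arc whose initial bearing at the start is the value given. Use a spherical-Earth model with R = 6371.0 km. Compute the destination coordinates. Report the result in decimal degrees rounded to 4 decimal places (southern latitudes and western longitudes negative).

latitude -48.6765°, longitude -40.3846°

Central angle δ = d/R = 0.006357 rad.
Converting: φ₁ = -0.855909 rad, θ = 0.062832 rad.
sin φ₂ = sin φ₁ cos δ + cos φ₁ sin δ cos θ = (-0.755167)(0.999980) + (0.655532)(0.006357)(0.998027) = -0.750993
φ₂ = asin(-0.750993) = -0.849565 rad = -48.6765°.
Δλ = atan2( sin θ sin δ cos φ₁ , cos δ − sin φ₁ sin φ₂ ) = atan2(0.000262, 0.432854) = 0.000604 rad = 0.0346°.
λ₂ = λ₁ + Δλ = -40.3846°.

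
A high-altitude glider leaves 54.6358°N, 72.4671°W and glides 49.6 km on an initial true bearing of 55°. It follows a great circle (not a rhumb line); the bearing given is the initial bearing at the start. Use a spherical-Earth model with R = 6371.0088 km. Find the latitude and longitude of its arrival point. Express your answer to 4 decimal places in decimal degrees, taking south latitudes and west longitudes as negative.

latitude 54.8900°, longitude -71.8318°

Central angle δ = d/R = 0.007785 rad.
With φ₁ = 54.6358° = 0.953575 rad and θ = 55° = 0.959931 rad:
Applying the spherical law of cosines for sides, sin φ₂ = sin φ₁ cos δ + cos φ₁ sin δ cos θ = 0.818049, so φ₂ = 54.8900°.
Then Δλ = atan2(0.003691, 0.332859) = 0.011088 rad, from sin θ sin δ cos φ₁ over cos δ − sin φ₁ sin φ₂.
λ₂ = -72.4671° + 0.6353° = -71.8318°.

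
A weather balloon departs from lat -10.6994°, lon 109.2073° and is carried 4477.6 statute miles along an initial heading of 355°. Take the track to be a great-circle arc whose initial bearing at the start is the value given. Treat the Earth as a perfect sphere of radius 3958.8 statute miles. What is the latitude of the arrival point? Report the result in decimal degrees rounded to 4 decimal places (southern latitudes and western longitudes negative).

latitude 53.7756°

Central angle δ = d/R = 1.131050 rad.
Start latitude φ₁ = -0.186740 rad; initial bearing θ = 6.195919 rad.
sin φ₂ = sin φ₁ cos δ + cos φ₁ sin δ cos θ = (-0.185656)(0.425710) + (0.982615)(0.904860)(0.996195) = 0.806709
φ₂ = asin(0.806709) = 0.938562 rad = 53.7756°.
Then Δλ = atan2(-0.077493, 0.575481) = -0.133852 rad, from sin θ sin δ cos φ₁ over cos δ − sin φ₁ sin φ₂.
Hence λ₂ = 109.2073° + -7.6692° = 101.5381°.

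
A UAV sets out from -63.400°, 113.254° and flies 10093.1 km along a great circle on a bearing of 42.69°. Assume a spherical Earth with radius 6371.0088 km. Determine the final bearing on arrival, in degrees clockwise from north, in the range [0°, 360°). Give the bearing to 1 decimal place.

final bearing 18.8°

δ = 10093.1/6371.0088 = 1.584223 rad (90.7693°).
With φ₁ = -63.400° = -1.106539 rad and θ = 42.69° = 0.745081 rad:
sin φ₂ = sin φ₁ cos δ + cos φ₁ sin δ cos θ = (-0.894154)(-0.013426) + (0.447759)(0.999910)(0.735033) = 0.341093
φ₂ = asin(0.341093) = 0.348080 rad = 19.944°.
Δλ = atan2( sin θ sin δ cos φ₁ , cos δ − sin φ₁ sin φ₂ ) = atan2(0.303567, 0.291564) = 0.805565 rad = 46.155°.
λ₂ = 113.254° + 46.155° = 159.409°.
The forward bearing on arrival equals the back-azimuth from the destination plus 180°.
Back-azimuth from P₂ (19.9°, 159.4°) to P₁ (-63.4°, 113.3°), with Δλ' = λ₁ − λ₂ = -46.2°: atan2( sin Δλ' cos φ₁ , cos φ₂ sin φ₁ − sin φ₂ cos φ₁ cos Δλ' ) = 198.8°.
Final bearing = (198.8° + 180°) mod 360° = 18.8°.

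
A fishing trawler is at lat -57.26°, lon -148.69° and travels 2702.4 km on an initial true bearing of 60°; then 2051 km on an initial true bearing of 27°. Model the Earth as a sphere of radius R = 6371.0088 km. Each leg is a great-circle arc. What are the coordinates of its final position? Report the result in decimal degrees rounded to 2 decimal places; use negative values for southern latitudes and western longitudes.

latitude -24.12°, longitude -111.48°

Apply the spherical direct solution leg by leg, carrying full precision between legs.
Leg 1: from (-57.26°, -148.69°), δ = 2702.4/6371.0088 = 0.424171 rad, θ = 60° → φ = -40.94°, λ = -120.54°.
Leg 2: from (-40.94°, -120.54°), δ = 2051/6371.0088 = 0.321927 rad, θ = 27° → φ = -24.12°, λ = -111.48°.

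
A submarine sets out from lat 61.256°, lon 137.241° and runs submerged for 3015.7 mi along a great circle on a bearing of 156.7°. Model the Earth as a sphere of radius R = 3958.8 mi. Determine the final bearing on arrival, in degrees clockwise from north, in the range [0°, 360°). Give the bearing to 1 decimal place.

Angular distance δ = d/R = 3015.7 / 3958.8 = 0.761771 rad.
With φ₁ = 61.256° = 1.069119 rad and θ = 156.7° = 2.734931 rad:
Destination latitude: φ₂ = arcsin( sin φ₁ cos δ + cos φ₁ sin δ cos θ ) = arcsin(0.329601) = 19.245°.
Δλ = atan2( sin θ sin δ cos φ₁ , cos δ − sin φ₁ sin φ₂ ) = atan2(0.131288, 0.434628) = 0.293355 rad = 16.808°.
Hence λ₂ = 137.241° + 16.808° = 154.049°.
The forward bearing on arrival equals the back-azimuth from the destination plus 180°.
Back-azimuth from P₂ (19.2°, 154.0°) to P₁ (61.3°, 137.2°), with Δλ' = λ₁ − λ₂ = -16.8°: atan2( sin Δλ' cos φ₁ , cos φ₂ sin φ₁ − sin φ₂ cos φ₁ cos Δλ' ) = 348.4°.
Final bearing = (348.4° + 180°) mod 360° = 168.4°.

final bearing 168.4°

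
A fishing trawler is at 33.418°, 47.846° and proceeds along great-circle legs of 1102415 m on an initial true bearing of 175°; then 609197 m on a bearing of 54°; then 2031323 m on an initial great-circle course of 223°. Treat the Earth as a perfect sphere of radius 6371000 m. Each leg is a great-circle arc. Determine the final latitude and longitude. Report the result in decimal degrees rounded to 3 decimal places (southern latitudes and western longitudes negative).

latitude 12.797°, longitude 41.079°

Apply the spherical direct solution leg by leg, carrying full precision between legs.
Leg 1: from (33.418°, 47.846°), δ = 1102415/6371000 = 0.173036 rad, θ = 175° → φ = 23.538°, λ = 48.784°.
Leg 2: from (23.538°, 48.784°), δ = 609197/6371000 = 0.095620 rad, θ = 54° → φ = 26.678°, λ = 53.743°.
Leg 3: from (26.678°, 53.743°), δ = 2031323/6371000 = 0.318839 rad, θ = 223° → φ = 12.797°, λ = 41.079°.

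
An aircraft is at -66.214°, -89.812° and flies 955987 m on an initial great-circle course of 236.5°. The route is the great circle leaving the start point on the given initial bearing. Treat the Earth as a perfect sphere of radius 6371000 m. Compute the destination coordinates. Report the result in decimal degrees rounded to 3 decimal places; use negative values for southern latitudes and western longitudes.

The arc subtends δ = 955987/6371000 = 0.150053 rad at the centre.
Converting: φ₁ = -1.155652 rad, θ = 4.127704 rad.
sin φ₂ = sin φ₁ cos δ + cos φ₁ sin δ cos θ = (-0.915058)(0.988763) + (0.403322)(0.149490)(-0.551937) = -0.938054
φ₂ = asin(-0.938054) = -1.216970 rad = -69.727°.
For the longitude increment, Δλ = atan2( sin θ sin δ cos φ₁, cos δ − sin φ₁ sin φ₂ ) = atan2(-0.050277, 0.130389) = -21.086°.
λ₂ = -89.812° + -21.086° = -110.898°.

latitude -69.727°, longitude -110.898°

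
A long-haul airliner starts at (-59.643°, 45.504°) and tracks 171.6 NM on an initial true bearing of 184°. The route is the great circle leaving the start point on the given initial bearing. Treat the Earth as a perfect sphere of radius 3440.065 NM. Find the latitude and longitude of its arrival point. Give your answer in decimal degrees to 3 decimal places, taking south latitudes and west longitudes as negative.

latitude -62.493°, longitude 45.072°

The arc subtends δ = 171.6/3440.065 = 0.049883 rad at the centre.
Converting: φ₁ = -1.040967 rad, θ = 3.211406 rad.
sin φ₂ = sin φ₁ cos δ + cos φ₁ sin δ cos θ = (-0.862893)(0.998756) + (0.505386)(0.049862)(-0.997564) = -0.886958
φ₂ = asin(-0.886958) = -1.090717 rad = -62.493°.
Δλ = atan2( sin θ sin δ cos φ₁ , cos δ − sin φ₁ sin φ₂ ) = atan2(-0.001758, 0.233406) = -0.007531 rad = -0.432°.
λ₂ = 45.504° + -0.432° = 45.072°.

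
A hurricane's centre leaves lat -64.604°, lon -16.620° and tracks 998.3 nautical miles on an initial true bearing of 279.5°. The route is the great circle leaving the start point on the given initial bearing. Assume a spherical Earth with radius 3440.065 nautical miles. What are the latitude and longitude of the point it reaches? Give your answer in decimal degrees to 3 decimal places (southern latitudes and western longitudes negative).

latitude -57.708°, longitude -48.509°

Central angle δ = d/R = 0.290198 rad.
Converting: φ₁ = -1.127553 rad, θ = 4.878195 rad.
Destination latitude: φ₂ = arcsin( sin φ₁ cos δ + cos φ₁ sin δ cos θ ) = arcsin(-0.845339) = -57.708°.
Then Δλ = atan2(-0.121035, 0.194538) = -0.556561 rad, from sin θ sin δ cos φ₁ over cos δ − sin φ₁ sin φ₂.
λ₂ = -16.620° + -31.889° = -48.509°.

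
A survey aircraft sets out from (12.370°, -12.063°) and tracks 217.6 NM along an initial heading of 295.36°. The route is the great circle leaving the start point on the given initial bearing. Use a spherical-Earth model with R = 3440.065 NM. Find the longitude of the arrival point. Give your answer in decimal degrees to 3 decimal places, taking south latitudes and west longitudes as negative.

longitude -15.436°

Central angle δ = d/R = 0.063255 rad.
Start latitude φ₁ = 0.215897 rad; initial bearing θ = 5.155004 rad.
Destination latitude: φ₂ = arcsin( sin φ₁ cos δ + cos φ₁ sin δ cos θ ) = arcsin(0.240241) = 13.901°.
For the longitude increment, Δλ = atan2( sin θ sin δ cos φ₁, cos δ − sin φ₁ sin φ₂ ) = atan2(-0.055795, 0.946535) = -3.373°.
λ₂ = λ₁ + Δλ = -15.436°.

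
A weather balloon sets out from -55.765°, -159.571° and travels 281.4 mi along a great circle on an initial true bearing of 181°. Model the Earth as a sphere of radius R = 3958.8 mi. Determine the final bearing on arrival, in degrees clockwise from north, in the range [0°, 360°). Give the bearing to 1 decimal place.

The arc subtends δ = 281.4/3958.8 = 0.071082 rad at the centre.
With φ₁ = -55.765° = -0.973283 rad and θ = 181° = 3.159046 rad:
sin φ₂ = sin φ₁ cos δ + cos φ₁ sin δ cos θ = (-0.826737)(0.997475) + (0.562589)(0.071022)(-0.999848) = -0.864600
φ₂ = asin(-0.864600) = -1.044353 rad = -59.837°.
For the longitude increment, Δλ = atan2( sin θ sin δ cos φ₁, cos δ − sin φ₁ sin φ₂ ) = atan2(-0.000697, 0.282678) = -0.141°.
λ₂ = λ₁ + Δλ = -159.712°.
The forward bearing on arrival equals the back-azimuth from the destination plus 180°.
Back-azimuth from P₂ (-59.8°, -159.7°) to P₁ (-55.8°, -159.6°), with Δλ' = λ₁ − λ₂ = 0.1°: atan2( sin Δλ' cos φ₁ , cos φ₂ sin φ₁ − sin φ₂ cos φ₁ cos Δλ' ) = 1.1°.
Final bearing = (1.1° + 180°) mod 360° = 181.1°.

final bearing 181.1°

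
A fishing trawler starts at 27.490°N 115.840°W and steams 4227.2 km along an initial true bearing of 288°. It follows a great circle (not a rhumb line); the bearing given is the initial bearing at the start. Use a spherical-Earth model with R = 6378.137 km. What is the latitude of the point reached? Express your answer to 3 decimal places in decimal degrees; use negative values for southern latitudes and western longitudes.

Central angle δ = d/R = 0.662764 rad.
Start latitude φ₁ = 0.479791 rad; initial bearing θ = 5.026548 rad.
Destination latitude: φ₂ = arcsin( sin φ₁ cos δ + cos φ₁ sin δ cos θ ) = arcsin(0.532541) = 32.177°.
For the longitude increment, Δλ = atan2( sin θ sin δ cos φ₁, cos δ − sin φ₁ sin φ₂ ) = atan2(-0.519111, 0.542477) = -43.739°.
λ₂ = -115.840° + -43.739° = -159.579°.

latitude 32.177°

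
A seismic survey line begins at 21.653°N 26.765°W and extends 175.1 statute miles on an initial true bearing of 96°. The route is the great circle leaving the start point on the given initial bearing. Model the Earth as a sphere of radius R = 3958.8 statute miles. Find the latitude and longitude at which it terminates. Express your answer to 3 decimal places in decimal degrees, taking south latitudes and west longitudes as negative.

Angular distance δ = d/R = 175.1 / 3958.8 = 0.044231 rad.
Converting: φ₁ = 0.377916 rad, θ = 1.675516 rad.
sin φ₂ = sin φ₁ cos δ + cos φ₁ sin δ cos θ = (0.368984)(0.999022) + (0.929436)(0.044216)(-0.104528) = 0.364328
φ₂ = asin(0.364328) = 0.372911 rad = 21.366°.
For the longitude increment, Δλ = atan2( sin θ sin δ cos φ₁, cos δ − sin φ₁ sin φ₂ ) = atan2(0.040871, 0.864591) = 2.706°.
λ₂ = -26.765° + 2.706° = -24.059°.

latitude 21.366°, longitude -24.059°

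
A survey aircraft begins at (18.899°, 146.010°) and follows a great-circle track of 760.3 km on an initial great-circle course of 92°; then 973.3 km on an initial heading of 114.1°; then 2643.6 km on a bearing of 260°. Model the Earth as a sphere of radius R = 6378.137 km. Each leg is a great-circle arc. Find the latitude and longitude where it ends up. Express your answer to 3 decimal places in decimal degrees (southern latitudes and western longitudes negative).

latitude 9.550°, longitude 137.748°

Apply the spherical direct solution leg by leg, carrying full precision between legs.
Leg 1: from (18.899°, 146.010°), δ = 760.3/6378.137 = 0.119204 rad, θ = 92° → φ = 18.522°, λ = 153.211°.
Leg 2: from (18.522°, 153.211°), δ = 973.3/6378.137 = 0.152599 rad, θ = 114.1° → φ = 14.781°, λ = 161.461°.
Leg 3: from (14.781°, 161.461°), δ = 2643.6/6378.137 = 0.414478 rad, θ = 260° → φ = 9.550°, λ = 137.748°.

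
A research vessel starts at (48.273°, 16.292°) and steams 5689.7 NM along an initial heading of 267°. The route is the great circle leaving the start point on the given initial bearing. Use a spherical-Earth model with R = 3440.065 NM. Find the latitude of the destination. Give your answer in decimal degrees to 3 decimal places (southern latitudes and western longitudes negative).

latitude -5.549°

Angular distance δ = d/R = 5689.7 / 3440.065 = 1.653951 rad.
Converting: φ₁ = 0.842523 rad, θ = 4.660029 rad.
Applying the spherical law of cosines for sides, sin φ₂ = sin φ₁ cos δ + cos φ₁ sin δ cos θ = -0.096703, so φ₂ = -5.549°.
Δλ = atan2( sin θ sin δ cos φ₁ , cos δ − sin φ₁ sin φ₂ ) = atan2(-0.662373, -0.010888) = -1.587232 rad = -90.942°.
λ₂ = 16.292° + -90.942° = -74.650°.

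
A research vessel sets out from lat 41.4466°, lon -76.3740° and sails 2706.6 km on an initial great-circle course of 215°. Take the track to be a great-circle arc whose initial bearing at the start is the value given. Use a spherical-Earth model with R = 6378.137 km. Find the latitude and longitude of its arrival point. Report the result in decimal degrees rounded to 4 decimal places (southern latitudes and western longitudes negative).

Angular distance δ = d/R = 2706.6 / 6378.137 = 0.424356 rad.
Converting: φ₁ = 0.723380 rad, θ = 3.752458 rad.
Applying the spherical law of cosines for sides, sin φ₂ = sin φ₁ cos δ + cos φ₁ sin δ cos θ = 0.350402, so φ₂ = 20.5119°.
Then Δλ = atan2(-0.177020, 0.679366) = -0.254898 rad, from sin θ sin δ cos φ₁ over cos δ − sin φ₁ sin φ₂.
Hence λ₂ = -76.3740° + -14.6046° = -90.9786°.

latitude 20.5119°, longitude -90.9786°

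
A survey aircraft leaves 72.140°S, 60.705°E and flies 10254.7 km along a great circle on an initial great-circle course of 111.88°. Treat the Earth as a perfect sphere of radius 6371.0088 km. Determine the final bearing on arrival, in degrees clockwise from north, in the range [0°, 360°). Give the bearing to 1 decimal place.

δ = 10254.7/6371.0088 = 1.609588 rad (92.2226°).
Converting: φ₁ = -1.259081 rad, θ = 1.952674 rad.
Destination latitude: φ₂ = arcsin( sin φ₁ cos δ + cos φ₁ sin δ cos θ ) = arcsin(-0.077294) = -4.433°.
Then Δλ = atan2(0.284386, -0.112351) = 1.947042 rad, from sin θ sin δ cos φ₁ over cos δ − sin φ₁ sin φ₂.
λ₂ = λ₁ + Δλ = 172.262°.
The forward bearing on arrival equals the back-azimuth from the destination plus 180°.
Back-azimuth from P₂ (-4.4°, 172.3°) to P₁ (-72.1°, 60.7°), with Δλ' = λ₁ − λ₂ = -111.6°: atan2( sin Δλ' cos φ₁ , cos φ₂ sin φ₁ − sin φ₂ cos φ₁ cos Δλ' ) = 196.6°.
Final bearing = (196.6° + 180°) mod 360° = 16.6°.

final bearing 16.6°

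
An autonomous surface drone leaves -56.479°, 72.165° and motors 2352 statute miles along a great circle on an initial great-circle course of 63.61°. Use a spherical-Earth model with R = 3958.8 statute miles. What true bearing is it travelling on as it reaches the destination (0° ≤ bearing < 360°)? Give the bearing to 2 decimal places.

Angular distance δ = d/R = 2352 / 3958.8 = 0.594119 rad.
Start latitude φ₁ = -0.985745 rad; initial bearing θ = 1.110204 rad.
Applying the spherical law of cosines for sides, sin φ₂ = sin φ₁ cos δ + cos φ₁ sin δ cos θ = -0.553421, so φ₂ = -33.602°.
Then Δλ = atan2(0.276919, 0.367263) = 0.646060 rad, from sin θ sin δ cos φ₁ over cos δ − sin φ₁ sin φ₂.
λ₂ = 72.165° + 37.017° = 109.182°.
The forward bearing on arrival equals the back-azimuth from the destination plus 180°.
Back-azimuth from P₂ (-33.60°, 109.18°) to P₁ (-56.48°, 72.17°), with Δλ' = λ₁ − λ₂ = -37.02°: atan2( sin Δλ' cos φ₁ , cos φ₂ sin φ₁ − sin φ₂ cos φ₁ cos Δλ' ) = 216.44°.
Final bearing = (216.44° + 180°) mod 360° = 36.44°.

final bearing 36.44°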